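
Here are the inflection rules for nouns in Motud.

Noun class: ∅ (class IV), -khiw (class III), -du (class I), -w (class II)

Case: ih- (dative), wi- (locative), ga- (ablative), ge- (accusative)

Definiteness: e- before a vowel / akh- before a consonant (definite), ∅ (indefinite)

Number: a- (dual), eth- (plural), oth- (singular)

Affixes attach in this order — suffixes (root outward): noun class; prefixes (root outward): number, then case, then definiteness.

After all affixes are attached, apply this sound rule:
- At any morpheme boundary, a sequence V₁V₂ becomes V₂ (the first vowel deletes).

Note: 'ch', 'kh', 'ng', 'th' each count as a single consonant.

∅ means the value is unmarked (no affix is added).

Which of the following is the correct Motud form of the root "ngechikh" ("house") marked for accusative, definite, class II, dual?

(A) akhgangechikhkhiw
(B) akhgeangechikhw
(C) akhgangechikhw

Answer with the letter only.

Attach noun class class II -w → ngechikhw.
Attach number dual a- → angechikhw.
Attach case accusative ge- → geangechikhw.
Attach definiteness definite akh- (before consonant 'g') → akhgeangechikhw.
Apply vowel deletion: akhgeangechikhw → akhgangechikhw.
So the correct form is akhgangechikhw, option (C).
(B) akhgeangechikhw is wrong: it fails to apply the sound rule(s).
(A) akhgangechikhkhiw is wrong: it uses class III instead of class II for noun class.

C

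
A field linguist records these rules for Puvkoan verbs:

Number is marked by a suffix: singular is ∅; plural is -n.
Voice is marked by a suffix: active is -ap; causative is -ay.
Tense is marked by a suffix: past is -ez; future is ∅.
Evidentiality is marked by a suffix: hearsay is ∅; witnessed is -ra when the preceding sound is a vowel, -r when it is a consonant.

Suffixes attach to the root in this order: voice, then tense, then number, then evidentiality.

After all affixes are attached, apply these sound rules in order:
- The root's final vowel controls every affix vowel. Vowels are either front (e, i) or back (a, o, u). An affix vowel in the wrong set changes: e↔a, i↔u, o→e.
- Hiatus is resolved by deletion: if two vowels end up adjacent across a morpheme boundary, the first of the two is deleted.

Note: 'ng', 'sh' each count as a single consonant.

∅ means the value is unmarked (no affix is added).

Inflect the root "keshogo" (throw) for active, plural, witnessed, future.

Attach voice active -ap → keshogoap.
tense = future: zero marking, form stays keshogoap.
Attach number plural -n → keshogoapn.
Attach evidentiality witnessed -r (after consonant 'n') → keshogoapnr.
Vowel harmony: no change.
Apply vowel deletion: keshogoapnr → keshogapnr.

keshogapnr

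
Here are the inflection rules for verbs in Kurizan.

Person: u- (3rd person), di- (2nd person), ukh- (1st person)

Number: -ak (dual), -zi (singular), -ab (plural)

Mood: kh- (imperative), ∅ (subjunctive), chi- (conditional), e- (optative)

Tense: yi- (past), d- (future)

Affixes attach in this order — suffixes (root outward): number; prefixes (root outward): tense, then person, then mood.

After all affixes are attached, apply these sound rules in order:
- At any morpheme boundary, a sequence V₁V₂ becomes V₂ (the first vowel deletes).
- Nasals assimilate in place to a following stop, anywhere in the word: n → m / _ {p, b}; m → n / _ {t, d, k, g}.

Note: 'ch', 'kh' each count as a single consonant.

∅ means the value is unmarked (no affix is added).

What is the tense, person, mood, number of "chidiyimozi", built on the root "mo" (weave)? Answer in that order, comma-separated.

past, 2nd person, conditional, singular

Segment: chi-di-yi-mo-zi.
tense: yi- → past.
person: di- → 2nd person.
mood: chi- → conditional.
number: -zi → singular.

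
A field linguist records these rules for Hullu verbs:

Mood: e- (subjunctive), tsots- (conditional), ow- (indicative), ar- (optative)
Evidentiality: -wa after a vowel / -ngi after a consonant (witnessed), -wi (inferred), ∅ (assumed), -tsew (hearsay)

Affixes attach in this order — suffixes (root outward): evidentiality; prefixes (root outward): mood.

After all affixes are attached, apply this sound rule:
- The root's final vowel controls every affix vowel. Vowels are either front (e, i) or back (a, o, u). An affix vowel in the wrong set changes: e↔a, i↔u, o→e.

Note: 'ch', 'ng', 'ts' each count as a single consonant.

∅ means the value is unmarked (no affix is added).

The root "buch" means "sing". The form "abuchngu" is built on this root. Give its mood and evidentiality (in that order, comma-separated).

subjunctive, witnessed

Segment: e-buch-ngi.
mood: e- → subjunctive.
evidentiality: -wa/ngi → witnessed.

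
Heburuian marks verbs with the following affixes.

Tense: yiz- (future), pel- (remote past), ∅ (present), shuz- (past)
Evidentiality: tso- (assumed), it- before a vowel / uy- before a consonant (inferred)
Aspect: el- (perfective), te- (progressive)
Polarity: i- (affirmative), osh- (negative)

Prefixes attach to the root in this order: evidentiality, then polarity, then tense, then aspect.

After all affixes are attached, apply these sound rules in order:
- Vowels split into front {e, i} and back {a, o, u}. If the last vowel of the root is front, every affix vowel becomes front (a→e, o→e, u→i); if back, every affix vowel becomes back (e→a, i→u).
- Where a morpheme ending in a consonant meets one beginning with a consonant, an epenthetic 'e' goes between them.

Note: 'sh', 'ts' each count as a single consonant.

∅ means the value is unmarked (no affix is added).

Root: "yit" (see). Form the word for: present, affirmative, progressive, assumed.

Attach evidentiality assumed tso- → tsoyit.
Attach polarity affirmative i- → itsoyit.
tense = present: zero marking, form stays itsoyit.
Attach aspect progressive te- → teitsoyit.
Apply vowel harmony: teitsoyit → teitseyit.
Epenthesis: no change.

teitseyit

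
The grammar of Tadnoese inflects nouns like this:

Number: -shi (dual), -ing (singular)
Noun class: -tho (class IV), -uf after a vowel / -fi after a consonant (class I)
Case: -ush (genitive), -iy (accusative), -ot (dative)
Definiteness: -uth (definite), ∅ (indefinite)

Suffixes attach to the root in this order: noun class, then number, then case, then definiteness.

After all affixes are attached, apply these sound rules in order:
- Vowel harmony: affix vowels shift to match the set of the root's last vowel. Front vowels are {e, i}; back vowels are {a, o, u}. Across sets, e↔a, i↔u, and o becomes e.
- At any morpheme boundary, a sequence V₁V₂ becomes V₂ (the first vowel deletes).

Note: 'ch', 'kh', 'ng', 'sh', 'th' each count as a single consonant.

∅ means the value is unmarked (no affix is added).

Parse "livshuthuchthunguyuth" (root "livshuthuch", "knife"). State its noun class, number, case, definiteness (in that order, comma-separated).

class IV, singular, accusative, definite

Segment: livshuthuch-tho-ing-iy-uth.
noun class: -tho → class IV.
number: -ing → singular.
case: -iy → accusative.
definiteness: -uth → definite.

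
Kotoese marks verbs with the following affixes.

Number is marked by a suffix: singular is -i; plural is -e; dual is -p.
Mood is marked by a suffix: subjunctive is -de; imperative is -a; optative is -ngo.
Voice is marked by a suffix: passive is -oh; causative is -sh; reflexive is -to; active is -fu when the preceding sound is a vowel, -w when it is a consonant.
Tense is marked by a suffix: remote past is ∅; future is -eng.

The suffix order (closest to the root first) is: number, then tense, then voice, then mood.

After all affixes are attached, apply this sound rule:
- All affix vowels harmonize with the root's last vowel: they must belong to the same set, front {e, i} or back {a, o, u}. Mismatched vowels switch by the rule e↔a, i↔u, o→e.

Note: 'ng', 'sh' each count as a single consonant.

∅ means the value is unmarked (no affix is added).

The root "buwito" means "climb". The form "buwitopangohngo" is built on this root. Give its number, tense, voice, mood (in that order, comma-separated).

dual, future, passive, optative

Segment: buwito-p-eng-oh-ngo.
number: -p → dual.
tense: -eng → future.
voice: -oh → passive.
mood: -ngo → optative.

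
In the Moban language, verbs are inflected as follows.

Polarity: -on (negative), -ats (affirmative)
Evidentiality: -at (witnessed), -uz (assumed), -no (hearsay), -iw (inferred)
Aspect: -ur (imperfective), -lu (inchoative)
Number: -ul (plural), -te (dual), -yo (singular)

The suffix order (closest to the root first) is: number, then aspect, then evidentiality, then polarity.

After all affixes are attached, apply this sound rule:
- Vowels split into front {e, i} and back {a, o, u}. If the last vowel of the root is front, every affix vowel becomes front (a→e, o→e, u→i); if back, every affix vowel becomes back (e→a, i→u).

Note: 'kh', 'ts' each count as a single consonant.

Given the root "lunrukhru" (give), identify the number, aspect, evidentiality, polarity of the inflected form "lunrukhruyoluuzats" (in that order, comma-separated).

singular, inchoative, assumed, affirmative

Segment: lunrukhru-yo-lu-uz-ats.
number: -yo → singular.
aspect: -lu → inchoative.
evidentiality: -uz → assumed.
polarity: -ats → affirmative.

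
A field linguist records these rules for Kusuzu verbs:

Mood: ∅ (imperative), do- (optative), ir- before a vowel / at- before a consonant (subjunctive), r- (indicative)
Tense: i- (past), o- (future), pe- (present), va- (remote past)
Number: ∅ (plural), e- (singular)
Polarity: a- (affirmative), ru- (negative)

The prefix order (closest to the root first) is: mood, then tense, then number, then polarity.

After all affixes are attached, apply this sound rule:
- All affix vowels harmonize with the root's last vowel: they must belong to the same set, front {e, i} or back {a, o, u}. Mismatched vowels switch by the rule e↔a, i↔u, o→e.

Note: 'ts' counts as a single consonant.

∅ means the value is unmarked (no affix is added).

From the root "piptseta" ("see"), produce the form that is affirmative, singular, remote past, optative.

aavadopiptseta

Attach mood optative do- → dopiptseta.
Attach tense remote past va- → vadopiptseta.
Attach number singular e- → evadopiptseta.
Attach polarity affirmative a- → aevadopiptseta.
Apply vowel harmony: aevadopiptseta → aavadopiptseta.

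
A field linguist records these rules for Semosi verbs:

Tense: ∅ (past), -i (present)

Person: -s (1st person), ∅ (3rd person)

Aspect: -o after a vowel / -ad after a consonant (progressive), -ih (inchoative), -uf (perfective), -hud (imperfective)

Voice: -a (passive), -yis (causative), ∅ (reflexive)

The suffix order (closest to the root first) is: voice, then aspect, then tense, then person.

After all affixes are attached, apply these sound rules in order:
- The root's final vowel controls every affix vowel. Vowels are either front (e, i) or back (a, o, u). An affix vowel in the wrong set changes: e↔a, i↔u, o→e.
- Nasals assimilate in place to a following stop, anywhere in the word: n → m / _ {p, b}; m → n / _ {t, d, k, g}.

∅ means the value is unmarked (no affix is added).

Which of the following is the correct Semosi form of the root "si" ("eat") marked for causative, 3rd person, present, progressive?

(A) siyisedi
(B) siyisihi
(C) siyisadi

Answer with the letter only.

A

Attach voice causative -yis → siyis.
Attach aspect progressive -ad (after consonant 's') → siyisad.
Attach tense present -i → siyisadi.
person = 3rd person: zero marking, form stays siyisadi.
Apply vowel harmony: siyisadi → siyisedi.
Nasal assimilation: no change.
So the correct form is siyisedi, option (A).
(C) siyisadi is wrong: it fails to apply the sound rule(s).
(B) siyisihi is wrong: it uses inchoative instead of progressive for aspect.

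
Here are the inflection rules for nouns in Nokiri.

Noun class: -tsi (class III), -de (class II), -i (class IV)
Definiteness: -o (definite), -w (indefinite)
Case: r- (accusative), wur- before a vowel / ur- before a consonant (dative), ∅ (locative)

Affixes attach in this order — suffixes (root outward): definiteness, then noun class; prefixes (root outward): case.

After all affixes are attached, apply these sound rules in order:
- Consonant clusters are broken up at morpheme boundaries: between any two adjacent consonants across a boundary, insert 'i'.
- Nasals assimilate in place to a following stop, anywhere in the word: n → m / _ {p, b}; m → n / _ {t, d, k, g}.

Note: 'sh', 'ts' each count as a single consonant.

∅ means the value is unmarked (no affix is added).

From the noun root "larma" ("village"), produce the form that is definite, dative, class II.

Attach definiteness definite -o → larmao.
Attach case dative ur- (before consonant 'l') → urlarmao.
Attach noun class class II -de → urlarmaode.
Apply epenthesis: urlarmaode → urilarmaode.
Nasal assimilation: no change.

urilarmaode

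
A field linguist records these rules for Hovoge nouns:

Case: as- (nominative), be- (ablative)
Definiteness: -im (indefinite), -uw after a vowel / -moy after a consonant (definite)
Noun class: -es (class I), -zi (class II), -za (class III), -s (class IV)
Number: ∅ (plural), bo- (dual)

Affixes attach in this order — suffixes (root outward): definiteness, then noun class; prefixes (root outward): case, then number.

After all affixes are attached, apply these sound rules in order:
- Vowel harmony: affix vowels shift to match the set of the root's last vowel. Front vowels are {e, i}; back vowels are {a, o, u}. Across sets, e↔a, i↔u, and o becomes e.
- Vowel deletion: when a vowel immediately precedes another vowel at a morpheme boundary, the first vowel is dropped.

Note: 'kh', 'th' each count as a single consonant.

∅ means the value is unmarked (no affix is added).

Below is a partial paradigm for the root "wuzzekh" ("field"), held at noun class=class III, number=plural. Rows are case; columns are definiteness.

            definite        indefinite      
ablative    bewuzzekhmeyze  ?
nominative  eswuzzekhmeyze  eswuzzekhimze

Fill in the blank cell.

bewuzzekhimze

Attach case ablative be- → bewuzzekh.
Attach definiteness indefinite -im → bewuzzekhim.
Attach noun class class III -za → bewuzzekhimza.
number = plural: zero marking, form stays bewuzzekhimza.
Apply vowel harmony: bewuzzekhimza → bewuzzekhimze.
Vowel deletion: no change.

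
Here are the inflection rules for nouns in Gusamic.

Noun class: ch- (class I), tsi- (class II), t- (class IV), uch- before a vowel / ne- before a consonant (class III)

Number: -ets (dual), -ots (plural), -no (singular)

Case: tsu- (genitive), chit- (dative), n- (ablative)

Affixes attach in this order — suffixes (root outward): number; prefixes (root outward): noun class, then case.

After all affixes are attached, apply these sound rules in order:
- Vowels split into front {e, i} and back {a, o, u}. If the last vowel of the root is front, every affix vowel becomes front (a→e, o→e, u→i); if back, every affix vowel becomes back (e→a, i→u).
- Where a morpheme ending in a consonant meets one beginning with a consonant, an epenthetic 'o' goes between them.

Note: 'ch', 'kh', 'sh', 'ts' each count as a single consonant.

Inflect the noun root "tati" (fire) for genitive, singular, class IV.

tsitotatine

Attach number singular -no → tatino.
Attach noun class class IV t- → ttatino.
Attach case genitive tsu- → tsuttatino.
Apply vowel harmony: tsuttatino → tsittatine.
Apply epenthesis: tsittatine → tsitotatine.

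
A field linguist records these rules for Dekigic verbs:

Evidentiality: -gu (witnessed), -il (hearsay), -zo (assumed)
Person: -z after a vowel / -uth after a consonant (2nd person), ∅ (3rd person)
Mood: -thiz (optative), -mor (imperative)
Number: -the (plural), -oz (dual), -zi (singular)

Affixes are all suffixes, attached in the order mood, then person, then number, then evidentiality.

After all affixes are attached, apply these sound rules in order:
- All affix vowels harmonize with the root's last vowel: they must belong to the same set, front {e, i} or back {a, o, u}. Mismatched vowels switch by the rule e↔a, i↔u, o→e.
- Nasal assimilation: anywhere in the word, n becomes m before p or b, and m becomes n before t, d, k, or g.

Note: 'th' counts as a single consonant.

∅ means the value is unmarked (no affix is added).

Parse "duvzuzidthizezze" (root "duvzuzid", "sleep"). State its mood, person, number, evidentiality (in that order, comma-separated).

optative, 3rd person, dual, assumed

Segment: duvzuzid-thiz-oz-zo.
mood: -thiz → optative.
person: ∅ → 3rd person.
number: -oz → dual.
evidentiality: -zo → assumed.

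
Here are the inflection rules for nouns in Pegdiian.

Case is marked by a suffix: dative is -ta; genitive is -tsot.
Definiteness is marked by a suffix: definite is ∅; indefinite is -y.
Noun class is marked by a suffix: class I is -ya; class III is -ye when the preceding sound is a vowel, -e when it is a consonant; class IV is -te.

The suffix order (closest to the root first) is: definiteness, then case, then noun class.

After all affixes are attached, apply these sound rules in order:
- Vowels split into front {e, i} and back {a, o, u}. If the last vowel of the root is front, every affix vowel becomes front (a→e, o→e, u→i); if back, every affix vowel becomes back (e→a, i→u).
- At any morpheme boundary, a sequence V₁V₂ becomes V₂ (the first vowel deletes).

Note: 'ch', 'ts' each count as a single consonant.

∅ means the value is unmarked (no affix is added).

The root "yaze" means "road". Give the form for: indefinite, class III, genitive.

yazeytsete

Attach definiteness indefinite -y → yazey.
Attach case genitive -tsot → yazeytsot.
Attach noun class class III -e (after consonant 't') → yazeytsote.
Apply vowel harmony: yazeytsote → yazeytsete.
Vowel deletion: no change.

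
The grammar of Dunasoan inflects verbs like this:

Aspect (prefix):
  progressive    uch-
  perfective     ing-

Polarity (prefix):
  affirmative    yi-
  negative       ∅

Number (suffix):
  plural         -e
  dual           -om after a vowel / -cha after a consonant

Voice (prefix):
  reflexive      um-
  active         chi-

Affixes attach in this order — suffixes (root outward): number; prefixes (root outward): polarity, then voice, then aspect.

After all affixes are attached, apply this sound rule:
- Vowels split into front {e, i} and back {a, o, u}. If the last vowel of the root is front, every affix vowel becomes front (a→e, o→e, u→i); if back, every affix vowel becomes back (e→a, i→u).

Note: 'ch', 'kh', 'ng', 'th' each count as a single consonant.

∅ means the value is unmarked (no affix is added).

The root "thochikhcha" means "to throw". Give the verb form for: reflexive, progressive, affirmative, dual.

Attach number dual -om (after vowel 'a') → thochikhchaom.
Attach polarity affirmative yi- → yithochikhchaom.
Attach voice reflexive um- → umyithochikhchaom.
Attach aspect progressive uch- → uchumyithochikhchaom.
Apply vowel harmony: uchumyithochikhchaom → uchumyuthochikhchaom.

uchumyuthochikhchaom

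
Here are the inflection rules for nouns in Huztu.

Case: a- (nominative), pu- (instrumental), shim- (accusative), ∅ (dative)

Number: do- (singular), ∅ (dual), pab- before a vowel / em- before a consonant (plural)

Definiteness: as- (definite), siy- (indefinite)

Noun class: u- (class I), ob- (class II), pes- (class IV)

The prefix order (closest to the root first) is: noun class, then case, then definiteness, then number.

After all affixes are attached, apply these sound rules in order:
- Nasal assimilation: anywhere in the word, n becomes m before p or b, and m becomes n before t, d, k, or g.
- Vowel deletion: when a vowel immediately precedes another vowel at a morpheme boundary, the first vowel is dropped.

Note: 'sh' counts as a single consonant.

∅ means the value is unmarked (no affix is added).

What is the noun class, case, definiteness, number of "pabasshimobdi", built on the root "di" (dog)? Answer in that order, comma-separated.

class II, accusative, definite, plural

Segment: pab-as-shim-ob-di.
noun class: ob- → class II.
case: shim- → accusative.
definiteness: as- → definite.
number: pab/em- → plural.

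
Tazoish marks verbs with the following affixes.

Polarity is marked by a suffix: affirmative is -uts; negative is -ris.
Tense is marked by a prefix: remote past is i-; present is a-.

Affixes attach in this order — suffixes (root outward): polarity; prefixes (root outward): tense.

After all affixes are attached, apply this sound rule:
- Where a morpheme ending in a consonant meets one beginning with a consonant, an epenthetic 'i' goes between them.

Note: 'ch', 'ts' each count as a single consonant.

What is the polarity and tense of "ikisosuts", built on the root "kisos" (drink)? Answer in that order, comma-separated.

Segment: i-kisos-uts.
polarity: -uts → affirmative.
tense: i- → remote past.

affirmative, remote past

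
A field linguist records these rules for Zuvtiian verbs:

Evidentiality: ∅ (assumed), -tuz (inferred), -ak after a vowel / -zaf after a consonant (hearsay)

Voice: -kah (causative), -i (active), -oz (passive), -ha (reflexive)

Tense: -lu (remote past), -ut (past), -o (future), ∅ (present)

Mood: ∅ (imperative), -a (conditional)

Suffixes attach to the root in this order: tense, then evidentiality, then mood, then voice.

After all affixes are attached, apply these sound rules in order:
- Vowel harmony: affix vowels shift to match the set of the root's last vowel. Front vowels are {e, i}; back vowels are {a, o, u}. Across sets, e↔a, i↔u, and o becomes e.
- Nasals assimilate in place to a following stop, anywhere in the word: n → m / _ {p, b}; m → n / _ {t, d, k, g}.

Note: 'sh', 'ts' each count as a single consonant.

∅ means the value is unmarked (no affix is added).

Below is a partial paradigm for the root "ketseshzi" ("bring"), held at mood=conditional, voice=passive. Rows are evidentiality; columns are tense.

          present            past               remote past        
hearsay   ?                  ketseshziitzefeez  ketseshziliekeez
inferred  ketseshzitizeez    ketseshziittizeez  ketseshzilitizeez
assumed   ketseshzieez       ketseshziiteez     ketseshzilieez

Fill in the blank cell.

tense = present: zero marking, form stays ketseshzi.
Attach evidentiality hearsay -ak (after vowel 'i') → ketseshziak.
Attach mood conditional -a → ketseshziaka.
Attach voice passive -oz → ketseshziakaoz.
Apply vowel harmony: ketseshziakaoz → ketseshziekeez.
Nasal assimilation: no change.

ketseshziekeez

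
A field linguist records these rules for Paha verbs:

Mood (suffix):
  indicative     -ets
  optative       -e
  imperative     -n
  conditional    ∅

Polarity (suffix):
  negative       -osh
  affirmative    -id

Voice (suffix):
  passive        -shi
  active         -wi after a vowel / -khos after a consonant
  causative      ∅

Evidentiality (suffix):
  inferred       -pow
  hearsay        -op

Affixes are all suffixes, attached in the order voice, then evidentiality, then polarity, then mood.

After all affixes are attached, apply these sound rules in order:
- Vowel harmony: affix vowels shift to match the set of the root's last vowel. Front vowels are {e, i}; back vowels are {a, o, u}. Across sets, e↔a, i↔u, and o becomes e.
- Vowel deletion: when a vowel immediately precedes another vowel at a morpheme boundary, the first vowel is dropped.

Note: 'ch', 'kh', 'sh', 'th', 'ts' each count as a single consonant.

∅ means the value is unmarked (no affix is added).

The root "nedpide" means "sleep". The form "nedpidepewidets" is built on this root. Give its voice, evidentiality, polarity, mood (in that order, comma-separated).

Segment: nedpide-pow-id-ets.
voice: ∅ → causative.
evidentiality: -pow → inferred.
polarity: -id → affirmative.
mood: -ets → indicative.

causative, inferred, affirmative, indicative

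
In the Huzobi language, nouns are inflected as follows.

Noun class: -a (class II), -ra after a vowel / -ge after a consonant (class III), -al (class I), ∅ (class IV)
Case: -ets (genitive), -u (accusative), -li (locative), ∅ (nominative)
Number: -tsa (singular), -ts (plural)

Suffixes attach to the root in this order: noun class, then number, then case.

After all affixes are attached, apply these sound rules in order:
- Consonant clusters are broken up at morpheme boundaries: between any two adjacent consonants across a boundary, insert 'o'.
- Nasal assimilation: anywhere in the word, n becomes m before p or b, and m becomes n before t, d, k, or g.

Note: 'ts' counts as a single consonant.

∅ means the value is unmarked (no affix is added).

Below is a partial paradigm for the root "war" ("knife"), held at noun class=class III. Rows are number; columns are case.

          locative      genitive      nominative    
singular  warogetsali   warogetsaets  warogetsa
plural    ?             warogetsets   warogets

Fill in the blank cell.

warogetsoli

Attach noun class class III -ge (after consonant 'r') → warge.
Attach number plural -ts → wargets.
Attach case locative -li → wargetsli.
Apply epenthesis: wargetsli → warogetsoli.
Nasal assimilation: no change.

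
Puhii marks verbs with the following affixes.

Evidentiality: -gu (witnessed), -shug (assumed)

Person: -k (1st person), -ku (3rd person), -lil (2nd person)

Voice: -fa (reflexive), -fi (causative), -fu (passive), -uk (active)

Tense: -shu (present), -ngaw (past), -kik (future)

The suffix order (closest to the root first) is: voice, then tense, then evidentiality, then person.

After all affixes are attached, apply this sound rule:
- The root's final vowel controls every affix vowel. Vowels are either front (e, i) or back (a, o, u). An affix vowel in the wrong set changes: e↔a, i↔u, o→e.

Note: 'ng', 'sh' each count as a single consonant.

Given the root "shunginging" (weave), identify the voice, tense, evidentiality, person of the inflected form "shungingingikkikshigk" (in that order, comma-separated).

active, future, assumed, 1st person

Segment: shunginging-uk-kik-shug-k.
voice: -uk → active.
tense: -kik → future.
evidentiality: -shug → assumed.
person: -k → 1st person.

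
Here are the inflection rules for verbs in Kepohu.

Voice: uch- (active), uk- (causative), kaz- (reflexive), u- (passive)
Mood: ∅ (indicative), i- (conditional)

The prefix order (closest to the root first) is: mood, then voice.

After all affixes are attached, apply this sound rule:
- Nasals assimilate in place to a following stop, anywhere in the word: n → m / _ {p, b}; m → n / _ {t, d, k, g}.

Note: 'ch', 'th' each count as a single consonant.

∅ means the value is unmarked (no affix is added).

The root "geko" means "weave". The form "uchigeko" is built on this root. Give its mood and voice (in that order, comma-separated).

Segment: uch-i-geko.
mood: i- → conditional.
voice: uch- → active.

conditional, active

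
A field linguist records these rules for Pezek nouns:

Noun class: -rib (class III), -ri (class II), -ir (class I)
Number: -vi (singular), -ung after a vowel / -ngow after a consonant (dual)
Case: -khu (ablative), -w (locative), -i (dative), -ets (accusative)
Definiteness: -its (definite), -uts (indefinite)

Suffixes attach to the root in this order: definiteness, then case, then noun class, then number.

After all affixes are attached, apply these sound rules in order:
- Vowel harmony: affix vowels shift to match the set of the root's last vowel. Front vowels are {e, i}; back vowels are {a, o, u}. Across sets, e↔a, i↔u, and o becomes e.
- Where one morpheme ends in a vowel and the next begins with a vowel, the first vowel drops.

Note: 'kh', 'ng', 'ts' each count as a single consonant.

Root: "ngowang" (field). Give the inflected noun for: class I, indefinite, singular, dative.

Attach definiteness indefinite -uts → ngowanguts.
Attach case dative -i → ngowangutsi.
Attach noun class class I -ir → ngowangutsiir.
Attach number singular -vi → ngowangutsiirvi.
Apply vowel harmony: ngowangutsiirvi → ngowangutsuurvu.
Apply vowel deletion: ngowangutsuurvu → ngowangutsurvu.

ngowangutsurvu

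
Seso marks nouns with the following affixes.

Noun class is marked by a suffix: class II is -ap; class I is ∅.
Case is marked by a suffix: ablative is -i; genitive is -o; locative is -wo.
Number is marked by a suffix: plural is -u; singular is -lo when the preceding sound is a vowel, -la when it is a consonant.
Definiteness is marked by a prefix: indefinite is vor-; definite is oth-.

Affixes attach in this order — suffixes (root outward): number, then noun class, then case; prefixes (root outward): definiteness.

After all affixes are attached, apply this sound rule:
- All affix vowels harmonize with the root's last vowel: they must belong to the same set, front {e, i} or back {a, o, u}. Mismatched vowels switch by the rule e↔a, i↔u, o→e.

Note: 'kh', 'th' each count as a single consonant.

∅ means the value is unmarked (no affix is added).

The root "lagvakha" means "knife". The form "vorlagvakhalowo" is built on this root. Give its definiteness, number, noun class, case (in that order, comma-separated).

Segment: vor-lagvakha-lo-wo.
definiteness: vor- → indefinite.
number: -lo/la → singular.
noun class: ∅ → class I.
case: -wo → locative.

indefinite, singular, class I, locative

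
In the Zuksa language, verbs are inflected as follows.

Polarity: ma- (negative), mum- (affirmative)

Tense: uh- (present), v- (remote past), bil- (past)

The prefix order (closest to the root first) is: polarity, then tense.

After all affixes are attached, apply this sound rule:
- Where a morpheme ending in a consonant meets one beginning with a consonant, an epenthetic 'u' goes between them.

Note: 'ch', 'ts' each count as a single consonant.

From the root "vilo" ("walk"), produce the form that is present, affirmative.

Attach polarity affirmative mum- → mumvilo.
Attach tense present uh- → uhmumvilo.
Apply epenthesis: uhmumvilo → uhumumuvilo.

uhumumuvilo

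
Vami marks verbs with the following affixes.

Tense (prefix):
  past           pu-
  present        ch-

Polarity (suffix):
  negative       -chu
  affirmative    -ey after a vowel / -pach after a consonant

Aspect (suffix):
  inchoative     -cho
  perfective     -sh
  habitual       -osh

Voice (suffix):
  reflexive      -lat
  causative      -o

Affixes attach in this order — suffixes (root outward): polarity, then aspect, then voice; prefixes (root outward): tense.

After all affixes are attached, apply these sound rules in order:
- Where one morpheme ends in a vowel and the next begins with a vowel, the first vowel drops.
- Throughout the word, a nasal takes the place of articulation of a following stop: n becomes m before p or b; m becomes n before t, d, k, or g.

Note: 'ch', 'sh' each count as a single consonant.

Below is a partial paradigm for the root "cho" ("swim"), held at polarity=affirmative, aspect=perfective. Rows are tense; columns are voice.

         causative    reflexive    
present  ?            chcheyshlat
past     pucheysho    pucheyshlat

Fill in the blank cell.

chcheysho

Attach polarity affirmative -ey (after vowel 'o') → choey.
Attach aspect perfective -sh → choeysh.
Attach tense present ch- → chchoeysh.
Attach voice causative -o → chchoeysho.
Apply vowel deletion: chchoeysho → chcheysho.
Nasal assimilation: no change.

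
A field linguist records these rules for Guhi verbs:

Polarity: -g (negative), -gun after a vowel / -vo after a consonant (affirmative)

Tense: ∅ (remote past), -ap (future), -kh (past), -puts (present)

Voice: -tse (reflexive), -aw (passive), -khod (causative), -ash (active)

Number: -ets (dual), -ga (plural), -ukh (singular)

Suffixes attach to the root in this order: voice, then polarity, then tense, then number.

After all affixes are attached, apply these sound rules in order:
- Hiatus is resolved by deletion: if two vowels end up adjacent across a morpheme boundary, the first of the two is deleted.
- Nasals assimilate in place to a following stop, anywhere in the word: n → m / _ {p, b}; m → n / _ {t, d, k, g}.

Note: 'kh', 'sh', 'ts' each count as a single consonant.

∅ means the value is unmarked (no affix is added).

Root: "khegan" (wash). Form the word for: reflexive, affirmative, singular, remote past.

khegantsegunukh

Attach voice reflexive -tse → khegantse.
Attach polarity affirmative -gun (after vowel 'e') → khegantsegun.
tense = remote past: zero marking, form stays khegantsegun.
Attach number singular -ukh → khegantsegunukh.
Vowel deletion: no change.
Nasal assimilation: no change.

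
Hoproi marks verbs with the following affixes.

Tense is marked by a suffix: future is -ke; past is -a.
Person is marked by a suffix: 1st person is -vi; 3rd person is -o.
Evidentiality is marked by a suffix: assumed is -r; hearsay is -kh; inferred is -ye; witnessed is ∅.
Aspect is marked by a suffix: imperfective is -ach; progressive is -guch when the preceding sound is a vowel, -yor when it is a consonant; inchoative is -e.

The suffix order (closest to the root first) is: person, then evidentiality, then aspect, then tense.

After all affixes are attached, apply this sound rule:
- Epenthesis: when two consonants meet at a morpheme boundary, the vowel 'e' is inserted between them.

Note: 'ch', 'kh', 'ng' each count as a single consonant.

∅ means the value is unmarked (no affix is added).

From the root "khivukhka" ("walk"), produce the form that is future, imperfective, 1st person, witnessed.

khivukhkaviacheke

Attach person 1st person -vi → khivukhkavi.
evidentiality = witnessed: zero marking, form stays khivukhkavi.
Attach aspect imperfective -ach → khivukhkaviach.
Attach tense future -ke → khivukhkaviachke.
Apply epenthesis: khivukhkaviachke → khivukhkaviacheke.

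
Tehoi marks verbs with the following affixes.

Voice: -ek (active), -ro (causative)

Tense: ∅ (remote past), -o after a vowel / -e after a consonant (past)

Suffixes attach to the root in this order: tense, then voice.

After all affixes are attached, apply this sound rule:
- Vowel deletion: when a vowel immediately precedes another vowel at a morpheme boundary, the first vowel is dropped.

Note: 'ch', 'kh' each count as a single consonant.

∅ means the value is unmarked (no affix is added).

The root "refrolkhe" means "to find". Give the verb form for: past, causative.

Attach tense past -o (after vowel 'e') → refrolkheo.
Attach voice causative -ro → refrolkheoro.
Apply vowel deletion: refrolkheoro → refrolkhoro.

refrolkhoro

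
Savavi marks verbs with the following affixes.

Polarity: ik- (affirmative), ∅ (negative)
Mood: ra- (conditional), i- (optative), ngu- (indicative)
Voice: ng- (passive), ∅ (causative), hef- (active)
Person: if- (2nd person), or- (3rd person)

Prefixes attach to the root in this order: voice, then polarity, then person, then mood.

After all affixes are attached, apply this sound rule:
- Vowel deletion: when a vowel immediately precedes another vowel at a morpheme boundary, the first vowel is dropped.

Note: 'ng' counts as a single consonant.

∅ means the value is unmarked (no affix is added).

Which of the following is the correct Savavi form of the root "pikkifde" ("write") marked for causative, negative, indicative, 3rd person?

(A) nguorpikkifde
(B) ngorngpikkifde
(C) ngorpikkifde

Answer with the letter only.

C

voice = causative: zero marking, form stays pikkifde.
polarity = negative: zero marking, form stays pikkifde.
Attach person 3rd person or- → orpikkifde.
Attach mood indicative ngu- → nguorpikkifde.
Apply vowel deletion: nguorpikkifde → ngorpikkifde.
So the correct form is ngorpikkifde, option (C).
(A) nguorpikkifde is wrong: it fails to apply the sound rule(s).
(B) ngorngpikkifde is wrong: it uses passive instead of causative for voice.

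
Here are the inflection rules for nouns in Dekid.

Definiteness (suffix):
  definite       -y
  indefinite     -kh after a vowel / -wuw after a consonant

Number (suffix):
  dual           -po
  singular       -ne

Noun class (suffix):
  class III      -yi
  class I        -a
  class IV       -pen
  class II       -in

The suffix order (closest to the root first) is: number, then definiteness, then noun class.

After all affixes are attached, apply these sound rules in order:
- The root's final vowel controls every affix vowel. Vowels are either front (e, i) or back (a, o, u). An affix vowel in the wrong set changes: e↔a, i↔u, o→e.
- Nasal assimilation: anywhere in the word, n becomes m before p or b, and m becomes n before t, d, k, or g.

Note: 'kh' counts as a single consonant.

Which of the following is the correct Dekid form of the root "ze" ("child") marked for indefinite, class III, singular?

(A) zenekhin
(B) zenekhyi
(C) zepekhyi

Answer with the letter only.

B

Attach number singular -ne → zene.
Attach definiteness indefinite -kh (after vowel 'e') → zenekh.
Attach noun class class III -yi → zenekhyi.
Vowel harmony: no change.
Nasal assimilation: no change.
So the correct form is zenekhyi, option (B).
(C) zepekhyi is wrong: it uses dual instead of singular for number.
(A) zenekhin is wrong: it uses class II instead of class III for noun class.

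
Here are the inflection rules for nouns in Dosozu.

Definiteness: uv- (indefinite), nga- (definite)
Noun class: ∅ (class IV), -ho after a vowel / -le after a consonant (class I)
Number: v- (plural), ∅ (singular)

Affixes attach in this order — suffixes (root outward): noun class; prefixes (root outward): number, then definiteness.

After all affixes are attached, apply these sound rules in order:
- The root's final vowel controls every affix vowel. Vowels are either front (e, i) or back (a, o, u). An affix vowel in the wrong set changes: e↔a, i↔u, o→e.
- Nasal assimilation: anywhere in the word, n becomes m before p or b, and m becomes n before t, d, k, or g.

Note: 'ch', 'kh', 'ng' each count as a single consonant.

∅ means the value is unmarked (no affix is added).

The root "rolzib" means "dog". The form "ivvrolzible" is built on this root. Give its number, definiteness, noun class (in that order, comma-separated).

plural, indefinite, class I

Segment: uv-v-rolzib-le.
number: v- → plural.
definiteness: uv- → indefinite.
noun class: -ho/le → class I.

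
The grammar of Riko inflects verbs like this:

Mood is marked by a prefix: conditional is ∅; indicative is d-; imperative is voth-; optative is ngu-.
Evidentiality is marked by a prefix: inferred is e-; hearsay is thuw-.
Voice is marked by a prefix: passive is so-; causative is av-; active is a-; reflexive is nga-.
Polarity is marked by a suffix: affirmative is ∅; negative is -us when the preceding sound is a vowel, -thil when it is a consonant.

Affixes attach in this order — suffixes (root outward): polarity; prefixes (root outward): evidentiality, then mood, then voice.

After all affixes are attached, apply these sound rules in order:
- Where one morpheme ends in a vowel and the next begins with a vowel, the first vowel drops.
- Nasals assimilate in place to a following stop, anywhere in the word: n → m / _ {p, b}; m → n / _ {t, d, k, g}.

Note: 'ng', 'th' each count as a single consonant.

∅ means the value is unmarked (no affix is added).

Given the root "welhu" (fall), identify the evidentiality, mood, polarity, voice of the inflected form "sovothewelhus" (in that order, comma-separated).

Segment: so-voth-e-welhu-us.
evidentiality: e- → inferred.
mood: voth- → imperative.
polarity: -us/thil → negative.
voice: so- → passive.

inferred, imperative, negative, passive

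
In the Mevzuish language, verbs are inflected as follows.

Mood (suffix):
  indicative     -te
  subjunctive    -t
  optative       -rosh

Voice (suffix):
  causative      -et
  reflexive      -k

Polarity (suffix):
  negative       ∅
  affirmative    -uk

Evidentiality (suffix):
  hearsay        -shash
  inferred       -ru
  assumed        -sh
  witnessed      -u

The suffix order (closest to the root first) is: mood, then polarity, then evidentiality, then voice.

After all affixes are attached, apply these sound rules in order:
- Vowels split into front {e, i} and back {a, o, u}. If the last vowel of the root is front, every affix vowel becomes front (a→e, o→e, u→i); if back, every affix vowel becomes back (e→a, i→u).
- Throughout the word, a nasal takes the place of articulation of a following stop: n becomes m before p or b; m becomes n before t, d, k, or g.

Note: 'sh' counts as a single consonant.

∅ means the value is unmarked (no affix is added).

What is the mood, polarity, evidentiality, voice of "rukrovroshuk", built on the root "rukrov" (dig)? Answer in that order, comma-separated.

Segment: rukrov-rosh-u-k.
mood: -rosh → optative.
polarity: ∅ → negative.
evidentiality: -u → witnessed.
voice: -k → reflexive.

optative, negative, witnessed, reflexive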